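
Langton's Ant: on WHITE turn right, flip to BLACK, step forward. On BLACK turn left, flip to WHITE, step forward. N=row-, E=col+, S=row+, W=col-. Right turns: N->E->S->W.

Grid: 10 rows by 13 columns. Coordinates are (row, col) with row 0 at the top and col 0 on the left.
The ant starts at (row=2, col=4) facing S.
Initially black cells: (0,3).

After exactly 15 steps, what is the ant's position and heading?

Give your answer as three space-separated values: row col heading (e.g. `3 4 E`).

Answer: 1 4 W

Derivation:
Step 1: on WHITE (2,4): turn R to W, flip to black, move to (2,3). |black|=2
Step 2: on WHITE (2,3): turn R to N, flip to black, move to (1,3). |black|=3
Step 3: on WHITE (1,3): turn R to E, flip to black, move to (1,4). |black|=4
Step 4: on WHITE (1,4): turn R to S, flip to black, move to (2,4). |black|=5
Step 5: on BLACK (2,4): turn L to E, flip to white, move to (2,5). |black|=4
Step 6: on WHITE (2,5): turn R to S, flip to black, move to (3,5). |black|=5
Step 7: on WHITE (3,5): turn R to W, flip to black, move to (3,4). |black|=6
Step 8: on WHITE (3,4): turn R to N, flip to black, move to (2,4). |black|=7
Step 9: on WHITE (2,4): turn R to E, flip to black, move to (2,5). |black|=8
Step 10: on BLACK (2,5): turn L to N, flip to white, move to (1,5). |black|=7
Step 11: on WHITE (1,5): turn R to E, flip to black, move to (1,6). |black|=8
Step 12: on WHITE (1,6): turn R to S, flip to black, move to (2,6). |black|=9
Step 13: on WHITE (2,6): turn R to W, flip to black, move to (2,5). |black|=10
Step 14: on WHITE (2,5): turn R to N, flip to black, move to (1,5). |black|=11
Step 15: on BLACK (1,5): turn L to W, flip to white, move to (1,4). |black|=10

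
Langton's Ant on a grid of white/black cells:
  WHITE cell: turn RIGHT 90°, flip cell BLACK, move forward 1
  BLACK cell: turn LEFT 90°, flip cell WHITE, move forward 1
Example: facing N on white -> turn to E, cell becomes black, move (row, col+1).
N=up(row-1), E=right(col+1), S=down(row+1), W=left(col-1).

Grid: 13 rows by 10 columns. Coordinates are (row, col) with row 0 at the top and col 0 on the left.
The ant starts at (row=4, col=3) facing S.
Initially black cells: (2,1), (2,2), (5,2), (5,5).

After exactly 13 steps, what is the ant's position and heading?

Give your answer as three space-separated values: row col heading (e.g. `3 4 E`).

Answer: 4 4 W

Derivation:
Step 1: on WHITE (4,3): turn R to W, flip to black, move to (4,2). |black|=5
Step 2: on WHITE (4,2): turn R to N, flip to black, move to (3,2). |black|=6
Step 3: on WHITE (3,2): turn R to E, flip to black, move to (3,3). |black|=7
Step 4: on WHITE (3,3): turn R to S, flip to black, move to (4,3). |black|=8
Step 5: on BLACK (4,3): turn L to E, flip to white, move to (4,4). |black|=7
Step 6: on WHITE (4,4): turn R to S, flip to black, move to (5,4). |black|=8
Step 7: on WHITE (5,4): turn R to W, flip to black, move to (5,3). |black|=9
Step 8: on WHITE (5,3): turn R to N, flip to black, move to (4,3). |black|=10
Step 9: on WHITE (4,3): turn R to E, flip to black, move to (4,4). |black|=11
Step 10: on BLACK (4,4): turn L to N, flip to white, move to (3,4). |black|=10
Step 11: on WHITE (3,4): turn R to E, flip to black, move to (3,5). |black|=11
Step 12: on WHITE (3,5): turn R to S, flip to black, move to (4,5). |black|=12
Step 13: on WHITE (4,5): turn R to W, flip to black, move to (4,4). |black|=13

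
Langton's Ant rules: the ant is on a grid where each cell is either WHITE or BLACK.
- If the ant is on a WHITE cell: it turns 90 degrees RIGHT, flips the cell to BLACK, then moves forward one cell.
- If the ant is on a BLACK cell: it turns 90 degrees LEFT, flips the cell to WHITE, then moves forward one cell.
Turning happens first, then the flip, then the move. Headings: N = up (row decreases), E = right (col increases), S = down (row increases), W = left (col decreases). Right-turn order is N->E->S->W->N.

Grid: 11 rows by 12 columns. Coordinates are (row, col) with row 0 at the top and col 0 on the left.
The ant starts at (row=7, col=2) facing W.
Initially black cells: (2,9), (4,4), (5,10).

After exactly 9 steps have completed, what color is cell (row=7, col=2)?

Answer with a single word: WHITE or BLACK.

Step 1: on WHITE (7,2): turn R to N, flip to black, move to (6,2). |black|=4
Step 2: on WHITE (6,2): turn R to E, flip to black, move to (6,3). |black|=5
Step 3: on WHITE (6,3): turn R to S, flip to black, move to (7,3). |black|=6
Step 4: on WHITE (7,3): turn R to W, flip to black, move to (7,2). |black|=7
Step 5: on BLACK (7,2): turn L to S, flip to white, move to (8,2). |black|=6
Step 6: on WHITE (8,2): turn R to W, flip to black, move to (8,1). |black|=7
Step 7: on WHITE (8,1): turn R to N, flip to black, move to (7,1). |black|=8
Step 8: on WHITE (7,1): turn R to E, flip to black, move to (7,2). |black|=9
Step 9: on WHITE (7,2): turn R to S, flip to black, move to (8,2). |black|=10

Answer: BLACK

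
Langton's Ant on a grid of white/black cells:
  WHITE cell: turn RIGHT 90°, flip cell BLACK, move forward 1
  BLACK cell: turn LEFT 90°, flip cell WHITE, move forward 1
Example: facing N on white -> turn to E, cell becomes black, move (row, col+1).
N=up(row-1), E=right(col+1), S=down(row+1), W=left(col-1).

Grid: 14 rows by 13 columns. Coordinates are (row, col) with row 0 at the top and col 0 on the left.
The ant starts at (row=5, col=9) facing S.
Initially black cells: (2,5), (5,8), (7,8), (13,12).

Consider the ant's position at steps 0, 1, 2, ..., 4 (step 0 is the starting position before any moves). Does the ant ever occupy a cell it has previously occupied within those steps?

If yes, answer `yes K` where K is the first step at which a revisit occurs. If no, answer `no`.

Answer: no

Derivation:
Step 1: on WHITE (5,9): turn R to W, flip to black, move to (5,8). |black|=5 — new cell
Step 2: on BLACK (5,8): turn L to S, flip to white, move to (6,8). |black|=4 — new cell
Step 3: on WHITE (6,8): turn R to W, flip to black, move to (6,7). |black|=5 — new cell
Step 4: on WHITE (6,7): turn R to N, flip to black, move to (5,7). |black|=6 — new cell
No revisit within 4 steps.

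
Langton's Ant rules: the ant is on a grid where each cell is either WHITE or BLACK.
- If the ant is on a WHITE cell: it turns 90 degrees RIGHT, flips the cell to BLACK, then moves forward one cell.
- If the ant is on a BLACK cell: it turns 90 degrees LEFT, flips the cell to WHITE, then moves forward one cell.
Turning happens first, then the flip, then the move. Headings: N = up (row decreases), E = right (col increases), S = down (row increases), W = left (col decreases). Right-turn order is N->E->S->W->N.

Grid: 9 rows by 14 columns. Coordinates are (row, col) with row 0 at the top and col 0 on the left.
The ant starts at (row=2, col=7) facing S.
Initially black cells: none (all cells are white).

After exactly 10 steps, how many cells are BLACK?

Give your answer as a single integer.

Answer: 6

Derivation:
Step 1: on WHITE (2,7): turn R to W, flip to black, move to (2,6). |black|=1
Step 2: on WHITE (2,6): turn R to N, flip to black, move to (1,6). |black|=2
Step 3: on WHITE (1,6): turn R to E, flip to black, move to (1,7). |black|=3
Step 4: on WHITE (1,7): turn R to S, flip to black, move to (2,7). |black|=4
Step 5: on BLACK (2,7): turn L to E, flip to white, move to (2,8). |black|=3
Step 6: on WHITE (2,8): turn R to S, flip to black, move to (3,8). |black|=4
Step 7: on WHITE (3,8): turn R to W, flip to black, move to (3,7). |black|=5
Step 8: on WHITE (3,7): turn R to N, flip to black, move to (2,7). |black|=6
Step 9: on WHITE (2,7): turn R to E, flip to black, move to (2,8). |black|=7
Step 10: on BLACK (2,8): turn L to N, flip to white, move to (1,8). |black|=6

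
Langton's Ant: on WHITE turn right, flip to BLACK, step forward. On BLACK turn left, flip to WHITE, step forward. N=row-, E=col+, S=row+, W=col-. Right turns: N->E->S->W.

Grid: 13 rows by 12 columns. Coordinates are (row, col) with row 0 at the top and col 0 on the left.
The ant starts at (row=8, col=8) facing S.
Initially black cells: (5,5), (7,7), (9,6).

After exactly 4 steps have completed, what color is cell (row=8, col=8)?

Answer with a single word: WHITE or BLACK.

Step 1: on WHITE (8,8): turn R to W, flip to black, move to (8,7). |black|=4
Step 2: on WHITE (8,7): turn R to N, flip to black, move to (7,7). |black|=5
Step 3: on BLACK (7,7): turn L to W, flip to white, move to (7,6). |black|=4
Step 4: on WHITE (7,6): turn R to N, flip to black, move to (6,6). |black|=5

Answer: BLACK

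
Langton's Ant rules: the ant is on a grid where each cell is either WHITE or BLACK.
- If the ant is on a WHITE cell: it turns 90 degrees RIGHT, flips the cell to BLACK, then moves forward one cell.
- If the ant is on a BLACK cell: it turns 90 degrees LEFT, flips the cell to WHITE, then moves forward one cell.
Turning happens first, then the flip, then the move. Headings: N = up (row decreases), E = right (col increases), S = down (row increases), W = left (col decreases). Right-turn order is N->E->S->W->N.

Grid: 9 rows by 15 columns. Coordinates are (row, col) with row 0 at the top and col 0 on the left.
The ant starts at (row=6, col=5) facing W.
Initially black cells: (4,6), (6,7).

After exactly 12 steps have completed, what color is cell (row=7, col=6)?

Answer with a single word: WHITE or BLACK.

Step 1: on WHITE (6,5): turn R to N, flip to black, move to (5,5). |black|=3
Step 2: on WHITE (5,5): turn R to E, flip to black, move to (5,6). |black|=4
Step 3: on WHITE (5,6): turn R to S, flip to black, move to (6,6). |black|=5
Step 4: on WHITE (6,6): turn R to W, flip to black, move to (6,5). |black|=6
Step 5: on BLACK (6,5): turn L to S, flip to white, move to (7,5). |black|=5
Step 6: on WHITE (7,5): turn R to W, flip to black, move to (7,4). |black|=6
Step 7: on WHITE (7,4): turn R to N, flip to black, move to (6,4). |black|=7
Step 8: on WHITE (6,4): turn R to E, flip to black, move to (6,5). |black|=8
Step 9: on WHITE (6,5): turn R to S, flip to black, move to (7,5). |black|=9
Step 10: on BLACK (7,5): turn L to E, flip to white, move to (7,6). |black|=8
Step 11: on WHITE (7,6): turn R to S, flip to black, move to (8,6). |black|=9
Step 12: on WHITE (8,6): turn R to W, flip to black, move to (8,5). |black|=10

Answer: BLACK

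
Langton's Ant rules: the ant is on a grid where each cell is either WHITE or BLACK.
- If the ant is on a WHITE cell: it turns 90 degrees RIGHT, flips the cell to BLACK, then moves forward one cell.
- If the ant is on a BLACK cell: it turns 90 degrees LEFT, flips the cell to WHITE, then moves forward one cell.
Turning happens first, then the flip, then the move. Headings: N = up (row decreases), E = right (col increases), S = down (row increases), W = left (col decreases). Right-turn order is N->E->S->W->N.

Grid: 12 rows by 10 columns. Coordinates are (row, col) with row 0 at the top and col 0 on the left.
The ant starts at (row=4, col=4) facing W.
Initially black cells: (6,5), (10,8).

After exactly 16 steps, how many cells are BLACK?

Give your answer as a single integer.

Answer: 12

Derivation:
Step 1: on WHITE (4,4): turn R to N, flip to black, move to (3,4). |black|=3
Step 2: on WHITE (3,4): turn R to E, flip to black, move to (3,5). |black|=4
Step 3: on WHITE (3,5): turn R to S, flip to black, move to (4,5). |black|=5
Step 4: on WHITE (4,5): turn R to W, flip to black, move to (4,4). |black|=6
Step 5: on BLACK (4,4): turn L to S, flip to white, move to (5,4). |black|=5
Step 6: on WHITE (5,4): turn R to W, flip to black, move to (5,3). |black|=6
Step 7: on WHITE (5,3): turn R to N, flip to black, move to (4,3). |black|=7
Step 8: on WHITE (4,3): turn R to E, flip to black, move to (4,4). |black|=8
Step 9: on WHITE (4,4): turn R to S, flip to black, move to (5,4). |black|=9
Step 10: on BLACK (5,4): turn L to E, flip to white, move to (5,5). |black|=8
Step 11: on WHITE (5,5): turn R to S, flip to black, move to (6,5). |black|=9
Step 12: on BLACK (6,5): turn L to E, flip to white, move to (6,6). |black|=8
Step 13: on WHITE (6,6): turn R to S, flip to black, move to (7,6). |black|=9
Step 14: on WHITE (7,6): turn R to W, flip to black, move to (7,5). |black|=10
Step 15: on WHITE (7,5): turn R to N, flip to black, move to (6,5). |black|=11
Step 16: on WHITE (6,5): turn R to E, flip to black, move to (6,6). |black|=12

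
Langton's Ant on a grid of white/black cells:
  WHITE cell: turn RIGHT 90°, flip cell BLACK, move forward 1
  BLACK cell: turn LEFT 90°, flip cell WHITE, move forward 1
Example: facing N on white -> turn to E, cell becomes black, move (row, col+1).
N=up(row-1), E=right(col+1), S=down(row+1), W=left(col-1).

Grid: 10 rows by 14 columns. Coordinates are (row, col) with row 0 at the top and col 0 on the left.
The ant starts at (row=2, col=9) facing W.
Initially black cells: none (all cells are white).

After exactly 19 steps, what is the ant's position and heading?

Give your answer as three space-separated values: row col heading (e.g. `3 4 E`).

Answer: 4 10 S

Derivation:
Step 1: on WHITE (2,9): turn R to N, flip to black, move to (1,9). |black|=1
Step 2: on WHITE (1,9): turn R to E, flip to black, move to (1,10). |black|=2
Step 3: on WHITE (1,10): turn R to S, flip to black, move to (2,10). |black|=3
Step 4: on WHITE (2,10): turn R to W, flip to black, move to (2,9). |black|=4
Step 5: on BLACK (2,9): turn L to S, flip to white, move to (3,9). |black|=3
Step 6: on WHITE (3,9): turn R to W, flip to black, move to (3,8). |black|=4
Step 7: on WHITE (3,8): turn R to N, flip to black, move to (2,8). |black|=5
Step 8: on WHITE (2,8): turn R to E, flip to black, move to (2,9). |black|=6
Step 9: on WHITE (2,9): turn R to S, flip to black, move to (3,9). |black|=7
Step 10: on BLACK (3,9): turn L to E, flip to white, move to (3,10). |black|=6
Step 11: on WHITE (3,10): turn R to S, flip to black, move to (4,10). |black|=7
Step 12: on WHITE (4,10): turn R to W, flip to black, move to (4,9). |black|=8
Step 13: on WHITE (4,9): turn R to N, flip to black, move to (3,9). |black|=9
Step 14: on WHITE (3,9): turn R to E, flip to black, move to (3,10). |black|=10
Step 15: on BLACK (3,10): turn L to N, flip to white, move to (2,10). |black|=9
Step 16: on BLACK (2,10): turn L to W, flip to white, move to (2,9). |black|=8
Step 17: on BLACK (2,9): turn L to S, flip to white, move to (3,9). |black|=7
Step 18: on BLACK (3,9): turn L to E, flip to white, move to (3,10). |black|=6
Step 19: on WHITE (3,10): turn R to S, flip to black, move to (4,10). |black|=7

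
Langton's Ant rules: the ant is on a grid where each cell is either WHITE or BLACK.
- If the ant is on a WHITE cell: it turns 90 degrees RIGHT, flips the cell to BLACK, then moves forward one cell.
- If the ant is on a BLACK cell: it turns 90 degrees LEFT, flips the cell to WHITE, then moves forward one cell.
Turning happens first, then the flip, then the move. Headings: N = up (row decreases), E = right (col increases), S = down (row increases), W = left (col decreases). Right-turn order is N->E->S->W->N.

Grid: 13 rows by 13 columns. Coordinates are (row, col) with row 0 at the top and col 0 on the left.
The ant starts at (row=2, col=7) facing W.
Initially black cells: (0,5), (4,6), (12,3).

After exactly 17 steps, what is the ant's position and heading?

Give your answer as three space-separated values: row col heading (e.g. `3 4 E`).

Step 1: on WHITE (2,7): turn R to N, flip to black, move to (1,7). |black|=4
Step 2: on WHITE (1,7): turn R to E, flip to black, move to (1,8). |black|=5
Step 3: on WHITE (1,8): turn R to S, flip to black, move to (2,8). |black|=6
Step 4: on WHITE (2,8): turn R to W, flip to black, move to (2,7). |black|=7
Step 5: on BLACK (2,7): turn L to S, flip to white, move to (3,7). |black|=6
Step 6: on WHITE (3,7): turn R to W, flip to black, move to (3,6). |black|=7
Step 7: on WHITE (3,6): turn R to N, flip to black, move to (2,6). |black|=8
Step 8: on WHITE (2,6): turn R to E, flip to black, move to (2,7). |black|=9
Step 9: on WHITE (2,7): turn R to S, flip to black, move to (3,7). |black|=10
Step 10: on BLACK (3,7): turn L to E, flip to white, move to (3,8). |black|=9
Step 11: on WHITE (3,8): turn R to S, flip to black, move to (4,8). |black|=10
Step 12: on WHITE (4,8): turn R to W, flip to black, move to (4,7). |black|=11
Step 13: on WHITE (4,7): turn R to N, flip to black, move to (3,7). |black|=12
Step 14: on WHITE (3,7): turn R to E, flip to black, move to (3,8). |black|=13
Step 15: on BLACK (3,8): turn L to N, flip to white, move to (2,8). |black|=12
Step 16: on BLACK (2,8): turn L to W, flip to white, move to (2,7). |black|=11
Step 17: on BLACK (2,7): turn L to S, flip to white, move to (3,7). |black|=10

Answer: 3 7 S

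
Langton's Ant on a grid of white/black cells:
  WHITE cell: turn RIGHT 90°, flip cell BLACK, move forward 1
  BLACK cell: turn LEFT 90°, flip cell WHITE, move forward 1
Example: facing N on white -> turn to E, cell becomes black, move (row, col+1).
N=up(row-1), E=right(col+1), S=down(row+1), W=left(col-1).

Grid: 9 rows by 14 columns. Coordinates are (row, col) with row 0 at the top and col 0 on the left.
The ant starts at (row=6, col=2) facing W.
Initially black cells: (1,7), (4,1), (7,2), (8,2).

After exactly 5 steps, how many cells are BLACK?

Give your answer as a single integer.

Answer: 7

Derivation:
Step 1: on WHITE (6,2): turn R to N, flip to black, move to (5,2). |black|=5
Step 2: on WHITE (5,2): turn R to E, flip to black, move to (5,3). |black|=6
Step 3: on WHITE (5,3): turn R to S, flip to black, move to (6,3). |black|=7
Step 4: on WHITE (6,3): turn R to W, flip to black, move to (6,2). |black|=8
Step 5: on BLACK (6,2): turn L to S, flip to white, move to (7,2). |black|=7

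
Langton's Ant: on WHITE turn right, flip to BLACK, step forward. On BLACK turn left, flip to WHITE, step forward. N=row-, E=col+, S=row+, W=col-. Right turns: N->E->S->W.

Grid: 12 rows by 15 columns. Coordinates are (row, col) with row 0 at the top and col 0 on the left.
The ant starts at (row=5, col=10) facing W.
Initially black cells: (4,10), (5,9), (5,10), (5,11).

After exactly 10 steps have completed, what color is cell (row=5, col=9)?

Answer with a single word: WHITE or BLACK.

Answer: BLACK

Derivation:
Step 1: on BLACK (5,10): turn L to S, flip to white, move to (6,10). |black|=3
Step 2: on WHITE (6,10): turn R to W, flip to black, move to (6,9). |black|=4
Step 3: on WHITE (6,9): turn R to N, flip to black, move to (5,9). |black|=5
Step 4: on BLACK (5,9): turn L to W, flip to white, move to (5,8). |black|=4
Step 5: on WHITE (5,8): turn R to N, flip to black, move to (4,8). |black|=5
Step 6: on WHITE (4,8): turn R to E, flip to black, move to (4,9). |black|=6
Step 7: on WHITE (4,9): turn R to S, flip to black, move to (5,9). |black|=7
Step 8: on WHITE (5,9): turn R to W, flip to black, move to (5,8). |black|=8
Step 9: on BLACK (5,8): turn L to S, flip to white, move to (6,8). |black|=7
Step 10: on WHITE (6,8): turn R to W, flip to black, move to (6,7). |black|=8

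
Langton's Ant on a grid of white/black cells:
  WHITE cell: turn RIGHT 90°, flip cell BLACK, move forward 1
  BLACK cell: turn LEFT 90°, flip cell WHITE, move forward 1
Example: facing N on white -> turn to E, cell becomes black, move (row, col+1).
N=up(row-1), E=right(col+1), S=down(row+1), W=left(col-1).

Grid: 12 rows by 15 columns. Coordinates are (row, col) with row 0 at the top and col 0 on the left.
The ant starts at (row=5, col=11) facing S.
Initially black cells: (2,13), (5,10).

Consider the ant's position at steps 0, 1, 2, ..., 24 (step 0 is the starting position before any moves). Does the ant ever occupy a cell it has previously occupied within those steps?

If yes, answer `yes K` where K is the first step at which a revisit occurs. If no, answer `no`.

Answer: yes 5

Derivation:
Step 1: on WHITE (5,11): turn R to W, flip to black, move to (5,10). |black|=3 — new cell
Step 2: on BLACK (5,10): turn L to S, flip to white, move to (6,10). |black|=2 — new cell
Step 3: on WHITE (6,10): turn R to W, flip to black, move to (6,9). |black|=3 — new cell
Step 4: on WHITE (6,9): turn R to N, flip to black, move to (5,9). |black|=4 — new cell
Step 5: on WHITE (5,9): turn R to E, flip to black, move to (5,10). |black|=5 — REVISIT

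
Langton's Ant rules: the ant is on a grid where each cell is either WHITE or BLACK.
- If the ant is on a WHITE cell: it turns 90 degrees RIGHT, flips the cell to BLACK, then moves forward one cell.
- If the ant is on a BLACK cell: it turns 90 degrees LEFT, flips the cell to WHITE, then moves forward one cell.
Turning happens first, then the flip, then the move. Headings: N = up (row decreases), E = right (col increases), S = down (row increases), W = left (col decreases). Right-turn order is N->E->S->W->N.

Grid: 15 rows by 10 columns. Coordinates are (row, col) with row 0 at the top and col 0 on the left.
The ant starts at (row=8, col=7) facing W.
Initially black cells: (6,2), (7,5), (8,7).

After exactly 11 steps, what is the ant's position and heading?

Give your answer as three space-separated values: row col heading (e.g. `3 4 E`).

Step 1: on BLACK (8,7): turn L to S, flip to white, move to (9,7). |black|=2
Step 2: on WHITE (9,7): turn R to W, flip to black, move to (9,6). |black|=3
Step 3: on WHITE (9,6): turn R to N, flip to black, move to (8,6). |black|=4
Step 4: on WHITE (8,6): turn R to E, flip to black, move to (8,7). |black|=5
Step 5: on WHITE (8,7): turn R to S, flip to black, move to (9,7). |black|=6
Step 6: on BLACK (9,7): turn L to E, flip to white, move to (9,8). |black|=5
Step 7: on WHITE (9,8): turn R to S, flip to black, move to (10,8). |black|=6
Step 8: on WHITE (10,8): turn R to W, flip to black, move to (10,7). |black|=7
Step 9: on WHITE (10,7): turn R to N, flip to black, move to (9,7). |black|=8
Step 10: on WHITE (9,7): turn R to E, flip to black, move to (9,8). |black|=9
Step 11: on BLACK (9,8): turn L to N, flip to white, move to (8,8). |black|=8

Answer: 8 8 N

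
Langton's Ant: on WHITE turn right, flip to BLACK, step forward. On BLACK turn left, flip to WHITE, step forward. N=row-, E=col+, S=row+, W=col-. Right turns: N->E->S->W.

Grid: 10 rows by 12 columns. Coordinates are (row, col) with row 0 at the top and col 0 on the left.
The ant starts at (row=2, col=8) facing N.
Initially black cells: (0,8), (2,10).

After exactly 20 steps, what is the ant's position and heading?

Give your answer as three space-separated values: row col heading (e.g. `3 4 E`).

Answer: 4 6 S

Derivation:
Step 1: on WHITE (2,8): turn R to E, flip to black, move to (2,9). |black|=3
Step 2: on WHITE (2,9): turn R to S, flip to black, move to (3,9). |black|=4
Step 3: on WHITE (3,9): turn R to W, flip to black, move to (3,8). |black|=5
Step 4: on WHITE (3,8): turn R to N, flip to black, move to (2,8). |black|=6
Step 5: on BLACK (2,8): turn L to W, flip to white, move to (2,7). |black|=5
Step 6: on WHITE (2,7): turn R to N, flip to black, move to (1,7). |black|=6
Step 7: on WHITE (1,7): turn R to E, flip to black, move to (1,8). |black|=7
Step 8: on WHITE (1,8): turn R to S, flip to black, move to (2,8). |black|=8
Step 9: on WHITE (2,8): turn R to W, flip to black, move to (2,7). |black|=9
Step 10: on BLACK (2,7): turn L to S, flip to white, move to (3,7). |black|=8
Step 11: on WHITE (3,7): turn R to W, flip to black, move to (3,6). |black|=9
Step 12: on WHITE (3,6): turn R to N, flip to black, move to (2,6). |black|=10
Step 13: on WHITE (2,6): turn R to E, flip to black, move to (2,7). |black|=11
Step 14: on WHITE (2,7): turn R to S, flip to black, move to (3,7). |black|=12
Step 15: on BLACK (3,7): turn L to E, flip to white, move to (3,8). |black|=11
Step 16: on BLACK (3,8): turn L to N, flip to white, move to (2,8). |black|=10
Step 17: on BLACK (2,8): turn L to W, flip to white, move to (2,7). |black|=9
Step 18: on BLACK (2,7): turn L to S, flip to white, move to (3,7). |black|=8
Step 19: on WHITE (3,7): turn R to W, flip to black, move to (3,6). |black|=9
Step 20: on BLACK (3,6): turn L to S, flip to white, move to (4,6). |black|=8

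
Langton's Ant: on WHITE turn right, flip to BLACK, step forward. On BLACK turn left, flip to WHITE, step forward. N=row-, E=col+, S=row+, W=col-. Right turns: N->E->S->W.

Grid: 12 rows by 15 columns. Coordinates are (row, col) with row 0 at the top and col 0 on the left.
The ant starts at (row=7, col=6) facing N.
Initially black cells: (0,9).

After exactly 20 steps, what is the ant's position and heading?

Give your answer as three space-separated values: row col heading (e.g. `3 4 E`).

Answer: 9 4 S

Derivation:
Step 1: on WHITE (7,6): turn R to E, flip to black, move to (7,7). |black|=2
Step 2: on WHITE (7,7): turn R to S, flip to black, move to (8,7). |black|=3
Step 3: on WHITE (8,7): turn R to W, flip to black, move to (8,6). |black|=4
Step 4: on WHITE (8,6): turn R to N, flip to black, move to (7,6). |black|=5
Step 5: on BLACK (7,6): turn L to W, flip to white, move to (7,5). |black|=4
Step 6: on WHITE (7,5): turn R to N, flip to black, move to (6,5). |black|=5
Step 7: on WHITE (6,5): turn R to E, flip to black, move to (6,6). |black|=6
Step 8: on WHITE (6,6): turn R to S, flip to black, move to (7,6). |black|=7
Step 9: on WHITE (7,6): turn R to W, flip to black, move to (7,5). |black|=8
Step 10: on BLACK (7,5): turn L to S, flip to white, move to (8,5). |black|=7
Step 11: on WHITE (8,5): turn R to W, flip to black, move to (8,4). |black|=8
Step 12: on WHITE (8,4): turn R to N, flip to black, move to (7,4). |black|=9
Step 13: on WHITE (7,4): turn R to E, flip to black, move to (7,5). |black|=10
Step 14: on WHITE (7,5): turn R to S, flip to black, move to (8,5). |black|=11
Step 15: on BLACK (8,5): turn L to E, flip to white, move to (8,6). |black|=10
Step 16: on BLACK (8,6): turn L to N, flip to white, move to (7,6). |black|=9
Step 17: on BLACK (7,6): turn L to W, flip to white, move to (7,5). |black|=8
Step 18: on BLACK (7,5): turn L to S, flip to white, move to (8,5). |black|=7
Step 19: on WHITE (8,5): turn R to W, flip to black, move to (8,4). |black|=8
Step 20: on BLACK (8,4): turn L to S, flip to white, move to (9,4). |black|=7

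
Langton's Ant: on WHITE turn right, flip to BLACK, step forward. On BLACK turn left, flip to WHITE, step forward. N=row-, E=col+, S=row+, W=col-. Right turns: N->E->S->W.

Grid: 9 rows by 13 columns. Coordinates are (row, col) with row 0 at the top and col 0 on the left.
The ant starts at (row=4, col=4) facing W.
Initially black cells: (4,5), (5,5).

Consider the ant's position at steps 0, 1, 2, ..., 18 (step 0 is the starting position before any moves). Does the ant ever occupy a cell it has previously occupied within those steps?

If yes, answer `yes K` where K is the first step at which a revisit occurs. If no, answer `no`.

Step 1: on WHITE (4,4): turn R to N, flip to black, move to (3,4). |black|=3 — new cell
Step 2: on WHITE (3,4): turn R to E, flip to black, move to (3,5). |black|=4 — new cell
Step 3: on WHITE (3,5): turn R to S, flip to black, move to (4,5). |black|=5 — new cell
Step 4: on BLACK (4,5): turn L to E, flip to white, move to (4,6). |black|=4 — new cell
Step 5: on WHITE (4,6): turn R to S, flip to black, move to (5,6). |black|=5 — new cell
Step 6: on WHITE (5,6): turn R to W, flip to black, move to (5,5). |black|=6 — new cell
Step 7: on BLACK (5,5): turn L to S, flip to white, move to (6,5). |black|=5 — new cell
Step 8: on WHITE (6,5): turn R to W, flip to black, move to (6,4). |black|=6 — new cell
Step 9: on WHITE (6,4): turn R to N, flip to black, move to (5,4). |black|=7 — new cell
Step 10: on WHITE (5,4): turn R to E, flip to black, move to (5,5). |black|=8 — REVISIT

Answer: yes 10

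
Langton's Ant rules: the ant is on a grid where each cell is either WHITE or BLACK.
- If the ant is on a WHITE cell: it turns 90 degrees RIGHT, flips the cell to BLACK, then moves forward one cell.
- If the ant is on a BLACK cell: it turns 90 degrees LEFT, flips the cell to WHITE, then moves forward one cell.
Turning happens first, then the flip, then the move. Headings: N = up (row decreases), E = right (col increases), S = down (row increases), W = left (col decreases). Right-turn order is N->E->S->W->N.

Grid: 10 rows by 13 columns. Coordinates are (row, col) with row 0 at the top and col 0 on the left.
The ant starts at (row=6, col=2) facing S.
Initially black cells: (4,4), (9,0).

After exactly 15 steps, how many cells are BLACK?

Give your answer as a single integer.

Answer: 11

Derivation:
Step 1: on WHITE (6,2): turn R to W, flip to black, move to (6,1). |black|=3
Step 2: on WHITE (6,1): turn R to N, flip to black, move to (5,1). |black|=4
Step 3: on WHITE (5,1): turn R to E, flip to black, move to (5,2). |black|=5
Step 4: on WHITE (5,2): turn R to S, flip to black, move to (6,2). |black|=6
Step 5: on BLACK (6,2): turn L to E, flip to white, move to (6,3). |black|=5
Step 6: on WHITE (6,3): turn R to S, flip to black, move to (7,3). |black|=6
Step 7: on WHITE (7,3): turn R to W, flip to black, move to (7,2). |black|=7
Step 8: on WHITE (7,2): turn R to N, flip to black, move to (6,2). |black|=8
Step 9: on WHITE (6,2): turn R to E, flip to black, move to (6,3). |black|=9
Step 10: on BLACK (6,3): turn L to N, flip to white, move to (5,3). |black|=8
Step 11: on WHITE (5,3): turn R to E, flip to black, move to (5,4). |black|=9
Step 12: on WHITE (5,4): turn R to S, flip to black, move to (6,4). |black|=10
Step 13: on WHITE (6,4): turn R to W, flip to black, move to (6,3). |black|=11
Step 14: on WHITE (6,3): turn R to N, flip to black, move to (5,3). |black|=12
Step 15: on BLACK (5,3): turn L to W, flip to white, move to (5,2). |black|=11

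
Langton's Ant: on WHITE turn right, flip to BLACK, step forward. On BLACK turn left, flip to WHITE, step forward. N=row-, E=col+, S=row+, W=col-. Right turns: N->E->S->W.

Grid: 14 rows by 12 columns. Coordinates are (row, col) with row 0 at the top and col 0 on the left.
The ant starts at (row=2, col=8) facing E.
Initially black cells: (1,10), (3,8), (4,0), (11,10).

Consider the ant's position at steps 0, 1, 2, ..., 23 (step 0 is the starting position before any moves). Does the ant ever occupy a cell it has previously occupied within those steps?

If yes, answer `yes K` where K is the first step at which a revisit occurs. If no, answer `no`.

Step 1: on WHITE (2,8): turn R to S, flip to black, move to (3,8). |black|=5 — new cell
Step 2: on BLACK (3,8): turn L to E, flip to white, move to (3,9). |black|=4 — new cell
Step 3: on WHITE (3,9): turn R to S, flip to black, move to (4,9). |black|=5 — new cell
Step 4: on WHITE (4,9): turn R to W, flip to black, move to (4,8). |black|=6 — new cell
Step 5: on WHITE (4,8): turn R to N, flip to black, move to (3,8). |black|=7 — REVISIT

Answer: yes 5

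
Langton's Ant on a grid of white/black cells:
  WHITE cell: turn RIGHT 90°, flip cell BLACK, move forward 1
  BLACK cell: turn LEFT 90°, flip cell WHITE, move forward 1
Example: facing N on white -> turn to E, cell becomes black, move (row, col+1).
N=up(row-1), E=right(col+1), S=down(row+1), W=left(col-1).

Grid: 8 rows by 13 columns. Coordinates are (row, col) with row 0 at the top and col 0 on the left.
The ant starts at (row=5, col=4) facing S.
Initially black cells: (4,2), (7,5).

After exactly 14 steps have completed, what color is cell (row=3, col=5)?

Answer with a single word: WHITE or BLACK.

Answer: WHITE

Derivation:
Step 1: on WHITE (5,4): turn R to W, flip to black, move to (5,3). |black|=3
Step 2: on WHITE (5,3): turn R to N, flip to black, move to (4,3). |black|=4
Step 3: on WHITE (4,3): turn R to E, flip to black, move to (4,4). |black|=5
Step 4: on WHITE (4,4): turn R to S, flip to black, move to (5,4). |black|=6
Step 5: on BLACK (5,4): turn L to E, flip to white, move to (5,5). |black|=5
Step 6: on WHITE (5,5): turn R to S, flip to black, move to (6,5). |black|=6
Step 7: on WHITE (6,5): turn R to W, flip to black, move to (6,4). |black|=7
Step 8: on WHITE (6,4): turn R to N, flip to black, move to (5,4). |black|=8
Step 9: on WHITE (5,4): turn R to E, flip to black, move to (5,5). |black|=9
Step 10: on BLACK (5,5): turn L to N, flip to white, move to (4,5). |black|=8
Step 11: on WHITE (4,5): turn R to E, flip to black, move to (4,6). |black|=9
Step 12: on WHITE (4,6): turn R to S, flip to black, move to (5,6). |black|=10
Step 13: on WHITE (5,6): turn R to W, flip to black, move to (5,5). |black|=11
Step 14: on WHITE (5,5): turn R to N, flip to black, move to (4,5). |black|=12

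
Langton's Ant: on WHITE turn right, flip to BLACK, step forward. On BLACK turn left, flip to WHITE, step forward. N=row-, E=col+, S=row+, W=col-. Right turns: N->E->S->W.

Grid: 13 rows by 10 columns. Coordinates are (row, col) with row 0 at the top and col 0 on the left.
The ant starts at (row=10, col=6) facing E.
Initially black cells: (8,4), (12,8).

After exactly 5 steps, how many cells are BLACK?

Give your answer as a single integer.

Step 1: on WHITE (10,6): turn R to S, flip to black, move to (11,6). |black|=3
Step 2: on WHITE (11,6): turn R to W, flip to black, move to (11,5). |black|=4
Step 3: on WHITE (11,5): turn R to N, flip to black, move to (10,5). |black|=5
Step 4: on WHITE (10,5): turn R to E, flip to black, move to (10,6). |black|=6
Step 5: on BLACK (10,6): turn L to N, flip to white, move to (9,6). |black|=5

Answer: 5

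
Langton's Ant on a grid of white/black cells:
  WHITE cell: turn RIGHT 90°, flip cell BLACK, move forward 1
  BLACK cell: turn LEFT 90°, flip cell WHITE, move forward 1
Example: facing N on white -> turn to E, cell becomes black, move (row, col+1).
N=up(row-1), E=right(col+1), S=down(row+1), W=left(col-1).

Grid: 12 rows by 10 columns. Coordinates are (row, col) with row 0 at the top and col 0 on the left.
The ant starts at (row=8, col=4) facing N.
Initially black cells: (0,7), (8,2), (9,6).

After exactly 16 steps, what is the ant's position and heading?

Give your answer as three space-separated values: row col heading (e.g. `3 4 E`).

Answer: 8 2 S

Derivation:
Step 1: on WHITE (8,4): turn R to E, flip to black, move to (8,5). |black|=4
Step 2: on WHITE (8,5): turn R to S, flip to black, move to (9,5). |black|=5
Step 3: on WHITE (9,5): turn R to W, flip to black, move to (9,4). |black|=6
Step 4: on WHITE (9,4): turn R to N, flip to black, move to (8,4). |black|=7
Step 5: on BLACK (8,4): turn L to W, flip to white, move to (8,3). |black|=6
Step 6: on WHITE (8,3): turn R to N, flip to black, move to (7,3). |black|=7
Step 7: on WHITE (7,3): turn R to E, flip to black, move to (7,4). |black|=8
Step 8: on WHITE (7,4): turn R to S, flip to black, move to (8,4). |black|=9
Step 9: on WHITE (8,4): turn R to W, flip to black, move to (8,3). |black|=10
Step 10: on BLACK (8,3): turn L to S, flip to white, move to (9,3). |black|=9
Step 11: on WHITE (9,3): turn R to W, flip to black, move to (9,2). |black|=10
Step 12: on WHITE (9,2): turn R to N, flip to black, move to (8,2). |black|=11
Step 13: on BLACK (8,2): turn L to W, flip to white, move to (8,1). |black|=10
Step 14: on WHITE (8,1): turn R to N, flip to black, move to (7,1). |black|=11
Step 15: on WHITE (7,1): turn R to E, flip to black, move to (7,2). |black|=12
Step 16: on WHITE (7,2): turn R to S, flip to black, move to (8,2). |black|=13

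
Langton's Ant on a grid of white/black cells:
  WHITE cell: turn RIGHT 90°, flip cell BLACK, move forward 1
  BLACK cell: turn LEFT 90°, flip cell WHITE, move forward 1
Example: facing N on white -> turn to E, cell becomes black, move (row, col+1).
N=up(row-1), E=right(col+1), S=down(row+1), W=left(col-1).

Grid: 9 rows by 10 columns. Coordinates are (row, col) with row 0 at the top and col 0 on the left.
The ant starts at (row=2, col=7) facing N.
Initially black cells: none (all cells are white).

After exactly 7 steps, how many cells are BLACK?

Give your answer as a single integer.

Step 1: on WHITE (2,7): turn R to E, flip to black, move to (2,8). |black|=1
Step 2: on WHITE (2,8): turn R to S, flip to black, move to (3,8). |black|=2
Step 3: on WHITE (3,8): turn R to W, flip to black, move to (3,7). |black|=3
Step 4: on WHITE (3,7): turn R to N, flip to black, move to (2,7). |black|=4
Step 5: on BLACK (2,7): turn L to W, flip to white, move to (2,6). |black|=3
Step 6: on WHITE (2,6): turn R to N, flip to black, move to (1,6). |black|=4
Step 7: on WHITE (1,6): turn R to E, flip to black, move to (1,7). |black|=5

Answer: 5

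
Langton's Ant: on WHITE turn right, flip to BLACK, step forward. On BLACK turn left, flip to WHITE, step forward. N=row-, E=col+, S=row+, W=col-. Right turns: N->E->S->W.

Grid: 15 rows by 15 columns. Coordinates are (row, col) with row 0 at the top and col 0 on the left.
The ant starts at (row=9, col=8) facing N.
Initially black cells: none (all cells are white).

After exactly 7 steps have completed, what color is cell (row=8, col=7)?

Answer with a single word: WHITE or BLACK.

Answer: BLACK

Derivation:
Step 1: on WHITE (9,8): turn R to E, flip to black, move to (9,9). |black|=1
Step 2: on WHITE (9,9): turn R to S, flip to black, move to (10,9). |black|=2
Step 3: on WHITE (10,9): turn R to W, flip to black, move to (10,8). |black|=3
Step 4: on WHITE (10,8): turn R to N, flip to black, move to (9,8). |black|=4
Step 5: on BLACK (9,8): turn L to W, flip to white, move to (9,7). |black|=3
Step 6: on WHITE (9,7): turn R to N, flip to black, move to (8,7). |black|=4
Step 7: on WHITE (8,7): turn R to E, flip to black, move to (8,8). |black|=5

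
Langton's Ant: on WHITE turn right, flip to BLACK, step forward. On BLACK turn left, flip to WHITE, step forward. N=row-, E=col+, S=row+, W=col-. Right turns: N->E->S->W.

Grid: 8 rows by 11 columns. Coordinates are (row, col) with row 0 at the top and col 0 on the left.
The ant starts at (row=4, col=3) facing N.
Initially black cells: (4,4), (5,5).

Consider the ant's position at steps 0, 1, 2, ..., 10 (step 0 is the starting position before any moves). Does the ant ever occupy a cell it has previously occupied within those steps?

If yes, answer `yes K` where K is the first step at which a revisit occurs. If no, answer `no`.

Step 1: on WHITE (4,3): turn R to E, flip to black, move to (4,4). |black|=3 — new cell
Step 2: on BLACK (4,4): turn L to N, flip to white, move to (3,4). |black|=2 — new cell
Step 3: on WHITE (3,4): turn R to E, flip to black, move to (3,5). |black|=3 — new cell
Step 4: on WHITE (3,5): turn R to S, flip to black, move to (4,5). |black|=4 — new cell
Step 5: on WHITE (4,5): turn R to W, flip to black, move to (4,4). |black|=5 — REVISIT

Answer: yes 5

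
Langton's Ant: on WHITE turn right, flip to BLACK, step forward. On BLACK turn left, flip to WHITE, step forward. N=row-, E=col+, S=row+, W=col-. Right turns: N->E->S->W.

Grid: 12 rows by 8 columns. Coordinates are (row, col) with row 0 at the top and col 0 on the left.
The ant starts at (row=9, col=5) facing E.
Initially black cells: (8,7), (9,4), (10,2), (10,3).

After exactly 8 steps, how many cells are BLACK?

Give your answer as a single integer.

Answer: 10

Derivation:
Step 1: on WHITE (9,5): turn R to S, flip to black, move to (10,5). |black|=5
Step 2: on WHITE (10,5): turn R to W, flip to black, move to (10,4). |black|=6
Step 3: on WHITE (10,4): turn R to N, flip to black, move to (9,4). |black|=7
Step 4: on BLACK (9,4): turn L to W, flip to white, move to (9,3). |black|=6
Step 5: on WHITE (9,3): turn R to N, flip to black, move to (8,3). |black|=7
Step 6: on WHITE (8,3): turn R to E, flip to black, move to (8,4). |black|=8
Step 7: on WHITE (8,4): turn R to S, flip to black, move to (9,4). |black|=9
Step 8: on WHITE (9,4): turn R to W, flip to black, move to (9,3). |black|=10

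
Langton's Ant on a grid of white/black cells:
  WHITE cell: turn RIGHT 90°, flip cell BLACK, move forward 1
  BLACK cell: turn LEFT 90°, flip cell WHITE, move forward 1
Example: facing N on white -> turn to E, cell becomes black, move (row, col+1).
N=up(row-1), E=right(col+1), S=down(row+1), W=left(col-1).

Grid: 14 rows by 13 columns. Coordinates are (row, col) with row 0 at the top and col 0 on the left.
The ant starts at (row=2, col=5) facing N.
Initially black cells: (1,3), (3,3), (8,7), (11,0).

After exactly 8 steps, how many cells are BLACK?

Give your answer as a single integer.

Step 1: on WHITE (2,5): turn R to E, flip to black, move to (2,6). |black|=5
Step 2: on WHITE (2,6): turn R to S, flip to black, move to (3,6). |black|=6
Step 3: on WHITE (3,6): turn R to W, flip to black, move to (3,5). |black|=7
Step 4: on WHITE (3,5): turn R to N, flip to black, move to (2,5). |black|=8
Step 5: on BLACK (2,5): turn L to W, flip to white, move to (2,4). |black|=7
Step 6: on WHITE (2,4): turn R to N, flip to black, move to (1,4). |black|=8
Step 7: on WHITE (1,4): turn R to E, flip to black, move to (1,5). |black|=9
Step 8: on WHITE (1,5): turn R to S, flip to black, move to (2,5). |black|=10

Answer: 10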